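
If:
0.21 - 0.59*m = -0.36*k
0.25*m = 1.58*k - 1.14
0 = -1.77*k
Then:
No Solution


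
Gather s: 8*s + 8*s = 16*s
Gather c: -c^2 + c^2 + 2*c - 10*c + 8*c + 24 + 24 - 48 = 0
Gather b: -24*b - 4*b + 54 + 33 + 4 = 91 - 28*b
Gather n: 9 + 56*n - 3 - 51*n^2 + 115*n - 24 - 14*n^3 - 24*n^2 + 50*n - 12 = -14*n^3 - 75*n^2 + 221*n - 30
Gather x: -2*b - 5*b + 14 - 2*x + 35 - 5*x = -7*b - 7*x + 49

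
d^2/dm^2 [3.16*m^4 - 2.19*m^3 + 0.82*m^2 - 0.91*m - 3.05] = 37.92*m^2 - 13.14*m + 1.64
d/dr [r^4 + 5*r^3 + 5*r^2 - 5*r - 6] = 4*r^3 + 15*r^2 + 10*r - 5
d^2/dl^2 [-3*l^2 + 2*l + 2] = -6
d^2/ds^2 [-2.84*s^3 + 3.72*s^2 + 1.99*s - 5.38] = 7.44 - 17.04*s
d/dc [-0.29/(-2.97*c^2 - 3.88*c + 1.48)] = (-1.7226*c - 1.1252)/(2.97*c^2 + 3.88*c - 1.48)^2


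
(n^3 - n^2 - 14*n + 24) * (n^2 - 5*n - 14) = n^5 - 6*n^4 - 23*n^3 + 108*n^2 + 76*n - 336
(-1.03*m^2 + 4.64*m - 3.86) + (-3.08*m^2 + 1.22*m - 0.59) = -4.11*m^2 + 5.86*m - 4.45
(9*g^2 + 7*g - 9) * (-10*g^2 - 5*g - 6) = -90*g^4 - 115*g^3 + g^2 + 3*g + 54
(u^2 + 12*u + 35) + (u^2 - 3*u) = 2*u^2 + 9*u + 35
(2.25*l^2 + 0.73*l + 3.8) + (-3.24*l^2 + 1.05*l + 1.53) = -0.99*l^2 + 1.78*l + 5.33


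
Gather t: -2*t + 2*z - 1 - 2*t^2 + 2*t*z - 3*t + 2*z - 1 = -2*t^2 + t*(2*z - 5) + 4*z - 2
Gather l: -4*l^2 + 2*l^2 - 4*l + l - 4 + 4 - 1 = -2*l^2 - 3*l - 1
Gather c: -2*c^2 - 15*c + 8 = -2*c^2 - 15*c + 8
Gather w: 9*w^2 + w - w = 9*w^2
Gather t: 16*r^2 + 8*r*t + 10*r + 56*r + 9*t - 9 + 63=16*r^2 + 66*r + t*(8*r + 9) + 54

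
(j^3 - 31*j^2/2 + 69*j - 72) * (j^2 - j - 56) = j^5 - 33*j^4/2 + 57*j^3/2 + 727*j^2 - 3792*j + 4032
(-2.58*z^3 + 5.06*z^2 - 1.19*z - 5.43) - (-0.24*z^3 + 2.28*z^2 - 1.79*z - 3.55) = -2.34*z^3 + 2.78*z^2 + 0.6*z - 1.88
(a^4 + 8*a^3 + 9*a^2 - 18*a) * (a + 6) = a^5 + 14*a^4 + 57*a^3 + 36*a^2 - 108*a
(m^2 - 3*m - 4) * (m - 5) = m^3 - 8*m^2 + 11*m + 20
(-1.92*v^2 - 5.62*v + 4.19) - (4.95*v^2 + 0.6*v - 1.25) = -6.87*v^2 - 6.22*v + 5.44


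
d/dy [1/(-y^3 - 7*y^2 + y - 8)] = (3*y^2 + 14*y - 1)/(y^3 + 7*y^2 - y + 8)^2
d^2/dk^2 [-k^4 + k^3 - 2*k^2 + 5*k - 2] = -12*k^2 + 6*k - 4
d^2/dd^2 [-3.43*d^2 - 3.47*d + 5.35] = -6.86000000000000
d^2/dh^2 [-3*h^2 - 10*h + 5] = -6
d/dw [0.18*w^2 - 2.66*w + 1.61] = 0.36*w - 2.66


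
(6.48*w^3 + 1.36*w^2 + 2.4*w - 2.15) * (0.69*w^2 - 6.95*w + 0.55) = 4.4712*w^5 - 44.0976*w^4 - 4.232*w^3 - 17.4155*w^2 + 16.2625*w - 1.1825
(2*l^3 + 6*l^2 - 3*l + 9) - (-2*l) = 2*l^3 + 6*l^2 - l + 9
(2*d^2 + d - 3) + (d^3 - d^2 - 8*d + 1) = d^3 + d^2 - 7*d - 2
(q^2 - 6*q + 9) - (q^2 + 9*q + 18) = -15*q - 9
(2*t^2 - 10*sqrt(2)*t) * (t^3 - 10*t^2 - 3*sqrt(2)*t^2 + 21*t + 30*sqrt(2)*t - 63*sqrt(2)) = 2*t^5 - 16*sqrt(2)*t^4 - 20*t^4 + 102*t^3 + 160*sqrt(2)*t^3 - 600*t^2 - 336*sqrt(2)*t^2 + 1260*t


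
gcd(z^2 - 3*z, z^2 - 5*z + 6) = z - 3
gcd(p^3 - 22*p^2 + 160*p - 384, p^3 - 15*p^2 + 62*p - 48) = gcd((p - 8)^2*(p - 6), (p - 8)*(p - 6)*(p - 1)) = p^2 - 14*p + 48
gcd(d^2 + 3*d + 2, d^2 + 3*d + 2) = d^2 + 3*d + 2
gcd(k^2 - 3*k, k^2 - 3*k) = k^2 - 3*k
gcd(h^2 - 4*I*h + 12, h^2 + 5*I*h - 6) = h + 2*I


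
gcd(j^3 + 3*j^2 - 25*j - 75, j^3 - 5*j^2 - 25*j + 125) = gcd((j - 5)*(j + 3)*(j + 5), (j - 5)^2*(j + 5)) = j^2 - 25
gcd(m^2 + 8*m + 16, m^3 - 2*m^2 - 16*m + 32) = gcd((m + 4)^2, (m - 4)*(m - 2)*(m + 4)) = m + 4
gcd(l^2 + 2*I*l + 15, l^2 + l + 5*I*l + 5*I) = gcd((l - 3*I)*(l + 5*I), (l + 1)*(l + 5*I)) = l + 5*I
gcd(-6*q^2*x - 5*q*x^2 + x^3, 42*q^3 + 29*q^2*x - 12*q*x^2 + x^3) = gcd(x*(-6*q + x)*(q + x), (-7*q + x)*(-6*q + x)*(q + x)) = -6*q^2 - 5*q*x + x^2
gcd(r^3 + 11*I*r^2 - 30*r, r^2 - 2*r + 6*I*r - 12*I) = r + 6*I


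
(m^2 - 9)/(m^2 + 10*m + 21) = (m - 3)/(m + 7)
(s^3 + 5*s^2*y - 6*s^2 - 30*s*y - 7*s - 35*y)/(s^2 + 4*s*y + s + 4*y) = (s^2 + 5*s*y - 7*s - 35*y)/(s + 4*y)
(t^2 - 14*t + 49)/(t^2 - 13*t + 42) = (t - 7)/(t - 6)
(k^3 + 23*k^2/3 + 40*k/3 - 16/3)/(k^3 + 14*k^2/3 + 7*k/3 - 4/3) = (k + 4)/(k + 1)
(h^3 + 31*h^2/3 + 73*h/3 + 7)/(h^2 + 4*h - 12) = (3*h^3 + 31*h^2 + 73*h + 21)/(3*(h^2 + 4*h - 12))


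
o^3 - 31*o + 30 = (o - 5)*(o - 1)*(o + 6)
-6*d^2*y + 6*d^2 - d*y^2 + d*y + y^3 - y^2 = (-3*d + y)*(2*d + y)*(y - 1)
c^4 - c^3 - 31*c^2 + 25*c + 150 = (c - 5)*(c - 3)*(c + 2)*(c + 5)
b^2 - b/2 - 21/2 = (b - 7/2)*(b + 3)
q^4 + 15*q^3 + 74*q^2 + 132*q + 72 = (q + 1)*(q + 2)*(q + 6)^2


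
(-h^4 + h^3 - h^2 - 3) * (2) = -2*h^4 + 2*h^3 - 2*h^2 - 6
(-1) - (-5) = 4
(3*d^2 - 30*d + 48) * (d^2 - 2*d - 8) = 3*d^4 - 36*d^3 + 84*d^2 + 144*d - 384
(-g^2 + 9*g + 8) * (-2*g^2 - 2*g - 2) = 2*g^4 - 16*g^3 - 32*g^2 - 34*g - 16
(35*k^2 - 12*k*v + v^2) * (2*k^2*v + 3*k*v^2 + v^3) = 70*k^4*v + 81*k^3*v^2 + k^2*v^3 - 9*k*v^4 + v^5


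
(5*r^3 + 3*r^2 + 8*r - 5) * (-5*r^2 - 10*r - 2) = -25*r^5 - 65*r^4 - 80*r^3 - 61*r^2 + 34*r + 10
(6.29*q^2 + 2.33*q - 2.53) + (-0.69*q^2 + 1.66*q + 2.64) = 5.6*q^2 + 3.99*q + 0.11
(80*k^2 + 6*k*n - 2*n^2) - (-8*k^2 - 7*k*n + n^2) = 88*k^2 + 13*k*n - 3*n^2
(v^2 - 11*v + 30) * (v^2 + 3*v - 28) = v^4 - 8*v^3 - 31*v^2 + 398*v - 840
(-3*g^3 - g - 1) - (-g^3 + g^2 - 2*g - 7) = -2*g^3 - g^2 + g + 6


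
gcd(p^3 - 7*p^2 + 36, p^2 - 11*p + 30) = p - 6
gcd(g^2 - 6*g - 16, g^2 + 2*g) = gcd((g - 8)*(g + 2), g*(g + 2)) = g + 2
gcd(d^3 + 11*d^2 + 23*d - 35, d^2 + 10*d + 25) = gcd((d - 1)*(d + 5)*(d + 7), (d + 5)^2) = d + 5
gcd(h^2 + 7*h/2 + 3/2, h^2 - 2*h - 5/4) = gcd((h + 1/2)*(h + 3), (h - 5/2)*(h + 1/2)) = h + 1/2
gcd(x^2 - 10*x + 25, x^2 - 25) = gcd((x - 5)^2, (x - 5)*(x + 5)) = x - 5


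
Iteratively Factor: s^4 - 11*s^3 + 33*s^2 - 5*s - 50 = (s + 1)*(s^3 - 12*s^2 + 45*s - 50) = (s - 2)*(s + 1)*(s^2 - 10*s + 25) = (s - 5)*(s - 2)*(s + 1)*(s - 5)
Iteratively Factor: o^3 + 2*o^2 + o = (o + 1)*(o^2 + o) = o*(o + 1)*(o + 1)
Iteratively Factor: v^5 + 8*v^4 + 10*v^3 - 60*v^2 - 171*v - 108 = (v + 4)*(v^4 + 4*v^3 - 6*v^2 - 36*v - 27) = (v + 3)*(v + 4)*(v^3 + v^2 - 9*v - 9) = (v + 1)*(v + 3)*(v + 4)*(v^2 - 9) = (v - 3)*(v + 1)*(v + 3)*(v + 4)*(v + 3)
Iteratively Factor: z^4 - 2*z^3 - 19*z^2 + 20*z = (z - 1)*(z^3 - z^2 - 20*z) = (z - 5)*(z - 1)*(z^2 + 4*z) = (z - 5)*(z - 1)*(z + 4)*(z)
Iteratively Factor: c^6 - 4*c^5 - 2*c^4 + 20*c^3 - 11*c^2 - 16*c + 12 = (c - 1)*(c^5 - 3*c^4 - 5*c^3 + 15*c^2 + 4*c - 12) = (c - 3)*(c - 1)*(c^4 - 5*c^2 + 4) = (c - 3)*(c - 1)*(c + 2)*(c^3 - 2*c^2 - c + 2) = (c - 3)*(c - 1)^2*(c + 2)*(c^2 - c - 2) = (c - 3)*(c - 2)*(c - 1)^2*(c + 2)*(c + 1)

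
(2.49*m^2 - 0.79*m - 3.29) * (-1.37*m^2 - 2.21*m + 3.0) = -3.4113*m^4 - 4.4206*m^3 + 13.7232*m^2 + 4.9009*m - 9.87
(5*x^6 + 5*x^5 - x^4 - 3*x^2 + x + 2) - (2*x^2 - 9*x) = 5*x^6 + 5*x^5 - x^4 - 5*x^2 + 10*x + 2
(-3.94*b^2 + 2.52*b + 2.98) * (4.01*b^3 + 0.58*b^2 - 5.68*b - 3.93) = -15.7994*b^5 + 7.82*b^4 + 35.7906*b^3 + 2.899*b^2 - 26.83*b - 11.7114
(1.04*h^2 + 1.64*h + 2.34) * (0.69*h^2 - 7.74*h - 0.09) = 0.7176*h^4 - 6.918*h^3 - 11.1726*h^2 - 18.2592*h - 0.2106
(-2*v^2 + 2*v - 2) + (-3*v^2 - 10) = -5*v^2 + 2*v - 12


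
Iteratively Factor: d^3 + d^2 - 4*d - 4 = (d - 2)*(d^2 + 3*d + 2) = (d - 2)*(d + 2)*(d + 1)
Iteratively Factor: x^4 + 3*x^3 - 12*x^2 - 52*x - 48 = (x + 3)*(x^3 - 12*x - 16) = (x - 4)*(x + 3)*(x^2 + 4*x + 4) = (x - 4)*(x + 2)*(x + 3)*(x + 2)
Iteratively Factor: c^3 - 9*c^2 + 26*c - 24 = (c - 2)*(c^2 - 7*c + 12) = (c - 3)*(c - 2)*(c - 4)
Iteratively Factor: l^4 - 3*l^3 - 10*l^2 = (l + 2)*(l^3 - 5*l^2) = l*(l + 2)*(l^2 - 5*l) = l^2*(l + 2)*(l - 5)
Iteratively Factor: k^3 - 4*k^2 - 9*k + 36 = (k - 4)*(k^2 - 9) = (k - 4)*(k + 3)*(k - 3)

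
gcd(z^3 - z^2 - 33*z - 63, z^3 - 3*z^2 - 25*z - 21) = z^2 - 4*z - 21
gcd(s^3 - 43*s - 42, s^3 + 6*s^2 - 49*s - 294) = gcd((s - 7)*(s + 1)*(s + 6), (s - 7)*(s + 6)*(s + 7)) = s^2 - s - 42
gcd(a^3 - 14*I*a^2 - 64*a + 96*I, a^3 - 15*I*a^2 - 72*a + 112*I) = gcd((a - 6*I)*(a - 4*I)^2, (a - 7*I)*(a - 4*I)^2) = a^2 - 8*I*a - 16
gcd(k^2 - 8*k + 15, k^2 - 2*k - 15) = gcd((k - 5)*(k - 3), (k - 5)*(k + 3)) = k - 5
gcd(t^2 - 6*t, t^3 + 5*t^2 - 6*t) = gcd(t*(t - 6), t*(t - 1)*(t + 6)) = t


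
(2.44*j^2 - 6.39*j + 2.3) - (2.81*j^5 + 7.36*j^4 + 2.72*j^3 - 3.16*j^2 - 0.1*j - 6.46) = -2.81*j^5 - 7.36*j^4 - 2.72*j^3 + 5.6*j^2 - 6.29*j + 8.76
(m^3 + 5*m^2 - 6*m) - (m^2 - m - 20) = m^3 + 4*m^2 - 5*m + 20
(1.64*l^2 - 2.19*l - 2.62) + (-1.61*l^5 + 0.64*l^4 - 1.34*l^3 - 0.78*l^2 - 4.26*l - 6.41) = -1.61*l^5 + 0.64*l^4 - 1.34*l^3 + 0.86*l^2 - 6.45*l - 9.03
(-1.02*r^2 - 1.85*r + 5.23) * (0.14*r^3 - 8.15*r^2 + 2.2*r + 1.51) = -0.1428*r^5 + 8.054*r^4 + 13.5657*r^3 - 48.2347*r^2 + 8.7125*r + 7.8973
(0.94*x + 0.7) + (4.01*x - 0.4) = 4.95*x + 0.3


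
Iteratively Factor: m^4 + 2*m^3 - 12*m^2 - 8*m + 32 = (m + 4)*(m^3 - 2*m^2 - 4*m + 8) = (m - 2)*(m + 4)*(m^2 - 4) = (m - 2)^2*(m + 4)*(m + 2)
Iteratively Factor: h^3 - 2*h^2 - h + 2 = (h - 2)*(h^2 - 1) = (h - 2)*(h - 1)*(h + 1)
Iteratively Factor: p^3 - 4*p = (p - 2)*(p^2 + 2*p) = (p - 2)*(p + 2)*(p)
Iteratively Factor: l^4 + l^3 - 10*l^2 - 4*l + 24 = (l - 2)*(l^3 + 3*l^2 - 4*l - 12) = (l - 2)^2*(l^2 + 5*l + 6) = (l - 2)^2*(l + 3)*(l + 2)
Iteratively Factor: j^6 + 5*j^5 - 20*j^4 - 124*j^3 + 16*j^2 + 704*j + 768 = (j + 2)*(j^5 + 3*j^4 - 26*j^3 - 72*j^2 + 160*j + 384) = (j + 2)*(j + 4)*(j^4 - j^3 - 22*j^2 + 16*j + 96) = (j + 2)^2*(j + 4)*(j^3 - 3*j^2 - 16*j + 48) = (j - 3)*(j + 2)^2*(j + 4)*(j^2 - 16) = (j - 4)*(j - 3)*(j + 2)^2*(j + 4)*(j + 4)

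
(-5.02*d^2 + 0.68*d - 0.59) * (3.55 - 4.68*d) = 23.4936*d^3 - 21.0034*d^2 + 5.1752*d - 2.0945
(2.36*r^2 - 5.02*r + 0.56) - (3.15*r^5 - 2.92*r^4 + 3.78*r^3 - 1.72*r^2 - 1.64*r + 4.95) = -3.15*r^5 + 2.92*r^4 - 3.78*r^3 + 4.08*r^2 - 3.38*r - 4.39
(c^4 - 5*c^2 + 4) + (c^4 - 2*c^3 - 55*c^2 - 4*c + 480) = 2*c^4 - 2*c^3 - 60*c^2 - 4*c + 484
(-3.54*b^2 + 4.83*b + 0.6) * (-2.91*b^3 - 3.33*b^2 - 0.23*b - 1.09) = 10.3014*b^5 - 2.2671*b^4 - 17.0157*b^3 + 0.7497*b^2 - 5.4027*b - 0.654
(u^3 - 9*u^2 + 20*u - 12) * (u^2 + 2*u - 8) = u^5 - 7*u^4 - 6*u^3 + 100*u^2 - 184*u + 96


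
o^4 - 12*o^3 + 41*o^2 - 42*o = o*(o - 7)*(o - 3)*(o - 2)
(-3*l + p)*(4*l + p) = -12*l^2 + l*p + p^2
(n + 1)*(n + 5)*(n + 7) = n^3 + 13*n^2 + 47*n + 35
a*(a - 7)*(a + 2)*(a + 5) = a^4 - 39*a^2 - 70*a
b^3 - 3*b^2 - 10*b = b*(b - 5)*(b + 2)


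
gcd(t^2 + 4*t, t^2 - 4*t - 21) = 1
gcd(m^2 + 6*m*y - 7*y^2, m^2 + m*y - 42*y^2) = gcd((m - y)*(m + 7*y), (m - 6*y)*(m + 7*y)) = m + 7*y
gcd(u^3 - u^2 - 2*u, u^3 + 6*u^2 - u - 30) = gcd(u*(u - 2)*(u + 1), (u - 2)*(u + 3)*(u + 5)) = u - 2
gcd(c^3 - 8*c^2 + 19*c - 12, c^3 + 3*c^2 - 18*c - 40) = c - 4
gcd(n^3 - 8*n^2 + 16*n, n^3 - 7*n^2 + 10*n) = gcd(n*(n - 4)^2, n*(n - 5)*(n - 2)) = n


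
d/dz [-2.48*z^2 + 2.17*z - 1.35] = 2.17 - 4.96*z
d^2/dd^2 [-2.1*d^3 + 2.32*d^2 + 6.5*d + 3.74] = 4.64 - 12.6*d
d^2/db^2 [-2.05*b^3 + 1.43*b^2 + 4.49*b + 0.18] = 2.86 - 12.3*b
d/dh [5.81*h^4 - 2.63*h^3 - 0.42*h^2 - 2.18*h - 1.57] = 23.24*h^3 - 7.89*h^2 - 0.84*h - 2.18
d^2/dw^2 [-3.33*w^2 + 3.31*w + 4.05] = -6.66000000000000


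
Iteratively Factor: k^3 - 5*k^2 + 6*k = (k - 2)*(k^2 - 3*k) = k*(k - 2)*(k - 3)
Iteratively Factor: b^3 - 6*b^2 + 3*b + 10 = (b - 2)*(b^2 - 4*b - 5) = (b - 5)*(b - 2)*(b + 1)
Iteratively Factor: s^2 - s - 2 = (s - 2)*(s + 1)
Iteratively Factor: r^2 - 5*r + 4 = (r - 1)*(r - 4)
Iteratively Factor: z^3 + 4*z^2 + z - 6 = (z + 3)*(z^2 + z - 2) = (z + 2)*(z + 3)*(z - 1)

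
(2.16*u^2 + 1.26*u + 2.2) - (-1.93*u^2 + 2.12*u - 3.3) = 4.09*u^2 - 0.86*u + 5.5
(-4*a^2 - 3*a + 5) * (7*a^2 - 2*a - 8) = -28*a^4 - 13*a^3 + 73*a^2 + 14*a - 40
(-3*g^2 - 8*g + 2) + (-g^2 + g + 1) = -4*g^2 - 7*g + 3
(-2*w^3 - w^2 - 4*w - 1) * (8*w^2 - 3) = -16*w^5 - 8*w^4 - 26*w^3 - 5*w^2 + 12*w + 3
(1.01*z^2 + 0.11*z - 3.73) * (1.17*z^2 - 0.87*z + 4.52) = 1.1817*z^4 - 0.75*z^3 + 0.1054*z^2 + 3.7423*z - 16.8596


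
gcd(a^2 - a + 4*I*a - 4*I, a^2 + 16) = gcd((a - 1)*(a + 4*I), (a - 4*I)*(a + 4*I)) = a + 4*I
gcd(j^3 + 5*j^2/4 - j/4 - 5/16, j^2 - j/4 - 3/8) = j + 1/2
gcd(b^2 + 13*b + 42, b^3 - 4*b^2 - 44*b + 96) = b + 6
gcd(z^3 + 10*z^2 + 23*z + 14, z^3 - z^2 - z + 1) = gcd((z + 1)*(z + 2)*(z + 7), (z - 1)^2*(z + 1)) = z + 1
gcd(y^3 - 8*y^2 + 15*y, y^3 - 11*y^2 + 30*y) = y^2 - 5*y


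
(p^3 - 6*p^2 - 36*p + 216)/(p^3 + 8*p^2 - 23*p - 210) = (p^2 - 12*p + 36)/(p^2 + 2*p - 35)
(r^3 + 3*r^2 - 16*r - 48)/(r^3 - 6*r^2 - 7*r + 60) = (r + 4)/(r - 5)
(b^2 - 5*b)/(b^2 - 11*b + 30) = b/(b - 6)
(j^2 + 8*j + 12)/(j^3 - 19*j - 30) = (j + 6)/(j^2 - 2*j - 15)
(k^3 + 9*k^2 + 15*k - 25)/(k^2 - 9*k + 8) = (k^2 + 10*k + 25)/(k - 8)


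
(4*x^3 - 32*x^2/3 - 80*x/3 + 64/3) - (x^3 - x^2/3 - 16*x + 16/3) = 3*x^3 - 31*x^2/3 - 32*x/3 + 16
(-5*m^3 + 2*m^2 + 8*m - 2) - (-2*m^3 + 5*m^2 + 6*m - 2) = -3*m^3 - 3*m^2 + 2*m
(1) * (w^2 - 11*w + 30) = w^2 - 11*w + 30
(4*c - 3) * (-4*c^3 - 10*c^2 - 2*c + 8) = -16*c^4 - 28*c^3 + 22*c^2 + 38*c - 24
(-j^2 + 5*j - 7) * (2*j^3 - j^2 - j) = -2*j^5 + 11*j^4 - 18*j^3 + 2*j^2 + 7*j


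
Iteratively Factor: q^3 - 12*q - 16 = (q + 2)*(q^2 - 2*q - 8) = (q + 2)^2*(q - 4)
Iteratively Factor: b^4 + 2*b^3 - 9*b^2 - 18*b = (b)*(b^3 + 2*b^2 - 9*b - 18) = b*(b - 3)*(b^2 + 5*b + 6) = b*(b - 3)*(b + 2)*(b + 3)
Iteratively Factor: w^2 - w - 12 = (w + 3)*(w - 4)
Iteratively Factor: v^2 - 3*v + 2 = (v - 2)*(v - 1)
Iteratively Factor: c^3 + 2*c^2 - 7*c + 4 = (c + 4)*(c^2 - 2*c + 1) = (c - 1)*(c + 4)*(c - 1)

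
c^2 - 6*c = c*(c - 6)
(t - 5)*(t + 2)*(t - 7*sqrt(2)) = t^3 - 7*sqrt(2)*t^2 - 3*t^2 - 10*t + 21*sqrt(2)*t + 70*sqrt(2)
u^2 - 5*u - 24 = (u - 8)*(u + 3)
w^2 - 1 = (w - 1)*(w + 1)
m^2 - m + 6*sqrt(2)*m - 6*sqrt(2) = (m - 1)*(m + 6*sqrt(2))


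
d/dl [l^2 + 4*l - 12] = 2*l + 4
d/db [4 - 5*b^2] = -10*b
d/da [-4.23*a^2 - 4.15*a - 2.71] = -8.46*a - 4.15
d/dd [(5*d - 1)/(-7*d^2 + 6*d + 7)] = (35*d^2 - 14*d + 41)/(49*d^4 - 84*d^3 - 62*d^2 + 84*d + 49)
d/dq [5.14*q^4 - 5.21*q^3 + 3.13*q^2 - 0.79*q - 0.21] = 20.56*q^3 - 15.63*q^2 + 6.26*q - 0.79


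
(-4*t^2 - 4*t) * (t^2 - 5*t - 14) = -4*t^4 + 16*t^3 + 76*t^2 + 56*t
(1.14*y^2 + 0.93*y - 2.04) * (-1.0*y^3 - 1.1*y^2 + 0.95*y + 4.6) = -1.14*y^5 - 2.184*y^4 + 2.1*y^3 + 8.3715*y^2 + 2.34*y - 9.384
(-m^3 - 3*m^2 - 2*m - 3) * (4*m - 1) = -4*m^4 - 11*m^3 - 5*m^2 - 10*m + 3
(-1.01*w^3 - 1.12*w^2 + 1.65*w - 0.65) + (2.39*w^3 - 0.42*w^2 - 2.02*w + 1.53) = 1.38*w^3 - 1.54*w^2 - 0.37*w + 0.88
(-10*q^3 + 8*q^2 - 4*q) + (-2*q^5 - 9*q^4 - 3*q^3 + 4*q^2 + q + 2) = -2*q^5 - 9*q^4 - 13*q^3 + 12*q^2 - 3*q + 2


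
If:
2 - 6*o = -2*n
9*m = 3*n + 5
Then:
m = o + 2/9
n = 3*o - 1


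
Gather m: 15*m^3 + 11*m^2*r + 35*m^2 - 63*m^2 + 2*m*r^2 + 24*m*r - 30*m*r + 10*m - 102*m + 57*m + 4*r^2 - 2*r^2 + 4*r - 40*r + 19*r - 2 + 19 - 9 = 15*m^3 + m^2*(11*r - 28) + m*(2*r^2 - 6*r - 35) + 2*r^2 - 17*r + 8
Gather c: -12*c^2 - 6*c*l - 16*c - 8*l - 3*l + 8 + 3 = -12*c^2 + c*(-6*l - 16) - 11*l + 11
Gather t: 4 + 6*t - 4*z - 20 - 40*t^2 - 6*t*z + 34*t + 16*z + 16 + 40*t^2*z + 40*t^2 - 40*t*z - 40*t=40*t^2*z - 46*t*z + 12*z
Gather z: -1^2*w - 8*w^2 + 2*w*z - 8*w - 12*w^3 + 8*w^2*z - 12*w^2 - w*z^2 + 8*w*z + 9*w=-12*w^3 - 20*w^2 - w*z^2 + z*(8*w^2 + 10*w)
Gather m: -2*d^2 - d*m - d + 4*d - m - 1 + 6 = -2*d^2 + 3*d + m*(-d - 1) + 5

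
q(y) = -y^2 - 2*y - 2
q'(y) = -2*y - 2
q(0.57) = -3.46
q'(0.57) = -3.14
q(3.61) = -22.25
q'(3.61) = -9.22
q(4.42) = -30.38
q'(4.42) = -10.84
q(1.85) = -9.12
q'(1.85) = -5.70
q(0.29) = -2.66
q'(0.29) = -2.58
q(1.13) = -5.54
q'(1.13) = -4.26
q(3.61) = -22.25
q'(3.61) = -9.22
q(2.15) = -10.92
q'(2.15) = -6.30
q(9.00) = -101.00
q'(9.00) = -20.00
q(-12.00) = -122.00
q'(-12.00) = 22.00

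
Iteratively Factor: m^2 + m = (m)*(m + 1)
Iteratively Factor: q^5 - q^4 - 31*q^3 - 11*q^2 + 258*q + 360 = (q - 4)*(q^4 + 3*q^3 - 19*q^2 - 87*q - 90) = (q - 4)*(q + 2)*(q^3 + q^2 - 21*q - 45) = (q - 4)*(q + 2)*(q + 3)*(q^2 - 2*q - 15) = (q - 4)*(q + 2)*(q + 3)^2*(q - 5)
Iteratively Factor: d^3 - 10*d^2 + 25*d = (d - 5)*(d^2 - 5*d) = d*(d - 5)*(d - 5)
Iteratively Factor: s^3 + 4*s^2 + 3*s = (s + 1)*(s^2 + 3*s) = (s + 1)*(s + 3)*(s)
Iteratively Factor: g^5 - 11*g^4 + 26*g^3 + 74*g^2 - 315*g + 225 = (g - 3)*(g^4 - 8*g^3 + 2*g^2 + 80*g - 75) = (g - 3)*(g + 3)*(g^3 - 11*g^2 + 35*g - 25) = (g - 3)*(g - 1)*(g + 3)*(g^2 - 10*g + 25) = (g - 5)*(g - 3)*(g - 1)*(g + 3)*(g - 5)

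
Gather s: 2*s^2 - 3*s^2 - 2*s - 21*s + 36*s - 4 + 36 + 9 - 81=-s^2 + 13*s - 40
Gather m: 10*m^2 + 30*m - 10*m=10*m^2 + 20*m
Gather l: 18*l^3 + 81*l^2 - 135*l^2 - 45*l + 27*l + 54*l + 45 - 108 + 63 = 18*l^3 - 54*l^2 + 36*l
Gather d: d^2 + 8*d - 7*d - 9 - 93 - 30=d^2 + d - 132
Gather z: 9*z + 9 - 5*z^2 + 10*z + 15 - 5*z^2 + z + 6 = -10*z^2 + 20*z + 30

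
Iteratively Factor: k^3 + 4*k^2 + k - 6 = (k + 2)*(k^2 + 2*k - 3) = (k - 1)*(k + 2)*(k + 3)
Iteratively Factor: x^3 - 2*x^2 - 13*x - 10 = (x + 1)*(x^2 - 3*x - 10) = (x + 1)*(x + 2)*(x - 5)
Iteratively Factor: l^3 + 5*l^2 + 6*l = (l + 3)*(l^2 + 2*l) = l*(l + 3)*(l + 2)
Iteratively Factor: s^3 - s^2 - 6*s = (s + 2)*(s^2 - 3*s) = (s - 3)*(s + 2)*(s)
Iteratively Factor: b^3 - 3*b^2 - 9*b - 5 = (b - 5)*(b^2 + 2*b + 1) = (b - 5)*(b + 1)*(b + 1)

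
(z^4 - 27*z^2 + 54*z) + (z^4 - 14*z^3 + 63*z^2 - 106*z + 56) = 2*z^4 - 14*z^3 + 36*z^2 - 52*z + 56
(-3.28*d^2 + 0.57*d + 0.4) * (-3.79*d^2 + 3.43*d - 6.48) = 12.4312*d^4 - 13.4107*d^3 + 21.6935*d^2 - 2.3216*d - 2.592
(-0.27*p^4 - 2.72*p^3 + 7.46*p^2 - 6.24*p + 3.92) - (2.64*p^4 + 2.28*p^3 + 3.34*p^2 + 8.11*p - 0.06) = -2.91*p^4 - 5.0*p^3 + 4.12*p^2 - 14.35*p + 3.98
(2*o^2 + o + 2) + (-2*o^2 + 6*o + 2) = 7*o + 4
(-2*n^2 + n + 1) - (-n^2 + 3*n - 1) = -n^2 - 2*n + 2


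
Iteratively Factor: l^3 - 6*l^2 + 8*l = (l)*(l^2 - 6*l + 8) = l*(l - 4)*(l - 2)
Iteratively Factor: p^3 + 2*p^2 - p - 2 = (p + 1)*(p^2 + p - 2) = (p - 1)*(p + 1)*(p + 2)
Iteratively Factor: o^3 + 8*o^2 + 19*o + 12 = (o + 1)*(o^2 + 7*o + 12) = (o + 1)*(o + 4)*(o + 3)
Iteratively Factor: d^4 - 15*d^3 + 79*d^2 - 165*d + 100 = (d - 5)*(d^3 - 10*d^2 + 29*d - 20) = (d - 5)*(d - 4)*(d^2 - 6*d + 5) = (d - 5)^2*(d - 4)*(d - 1)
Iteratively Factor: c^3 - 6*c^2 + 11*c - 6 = (c - 1)*(c^2 - 5*c + 6) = (c - 2)*(c - 1)*(c - 3)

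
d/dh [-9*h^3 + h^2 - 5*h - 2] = -27*h^2 + 2*h - 5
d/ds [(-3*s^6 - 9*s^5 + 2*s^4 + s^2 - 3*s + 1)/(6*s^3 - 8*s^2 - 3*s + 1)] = s*(-54*s^7 - 12*s^6 + 273*s^5 + 58*s^4 - 69*s^3 + 44*s^2 - 45*s + 18)/(36*s^6 - 96*s^5 + 28*s^4 + 60*s^3 - 7*s^2 - 6*s + 1)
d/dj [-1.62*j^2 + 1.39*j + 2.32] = 1.39 - 3.24*j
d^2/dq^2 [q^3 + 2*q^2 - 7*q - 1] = 6*q + 4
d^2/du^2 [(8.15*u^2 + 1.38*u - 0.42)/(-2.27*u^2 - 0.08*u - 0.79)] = (-11.261924*u^3 + 100.677678*u^2 + 15.306156*u - 11.499394)/(11.697083*u^6 + 1.236696*u^5 + 12.255957*u^4 + 0.861296*u^3 + 4.265289*u^2 + 0.149784*u + 0.493039)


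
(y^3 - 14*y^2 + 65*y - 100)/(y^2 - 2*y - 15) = (y^2 - 9*y + 20)/(y + 3)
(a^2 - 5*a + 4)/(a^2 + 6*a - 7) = (a - 4)/(a + 7)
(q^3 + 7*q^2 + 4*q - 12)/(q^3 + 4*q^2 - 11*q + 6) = (q + 2)/(q - 1)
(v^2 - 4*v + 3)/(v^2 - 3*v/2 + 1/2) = 2*(v - 3)/(2*v - 1)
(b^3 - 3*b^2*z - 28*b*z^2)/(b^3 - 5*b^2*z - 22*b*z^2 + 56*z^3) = b/(b - 2*z)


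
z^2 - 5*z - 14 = (z - 7)*(z + 2)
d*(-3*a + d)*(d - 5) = -3*a*d^2 + 15*a*d + d^3 - 5*d^2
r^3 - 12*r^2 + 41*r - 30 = (r - 6)*(r - 5)*(r - 1)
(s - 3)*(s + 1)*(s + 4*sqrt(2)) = s^3 - 2*s^2 + 4*sqrt(2)*s^2 - 8*sqrt(2)*s - 3*s - 12*sqrt(2)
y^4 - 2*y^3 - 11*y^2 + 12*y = y*(y - 4)*(y - 1)*(y + 3)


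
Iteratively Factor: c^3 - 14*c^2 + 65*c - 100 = (c - 5)*(c^2 - 9*c + 20) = (c - 5)*(c - 4)*(c - 5)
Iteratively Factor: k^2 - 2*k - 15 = (k - 5)*(k + 3)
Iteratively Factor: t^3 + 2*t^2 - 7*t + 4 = (t - 1)*(t^2 + 3*t - 4) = (t - 1)*(t + 4)*(t - 1)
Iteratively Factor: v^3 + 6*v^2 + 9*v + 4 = (v + 1)*(v^2 + 5*v + 4) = (v + 1)^2*(v + 4)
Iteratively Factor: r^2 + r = (r)*(r + 1)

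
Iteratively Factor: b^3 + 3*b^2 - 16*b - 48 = (b + 3)*(b^2 - 16) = (b - 4)*(b + 3)*(b + 4)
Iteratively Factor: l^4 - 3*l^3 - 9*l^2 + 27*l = (l)*(l^3 - 3*l^2 - 9*l + 27) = l*(l + 3)*(l^2 - 6*l + 9) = l*(l - 3)*(l + 3)*(l - 3)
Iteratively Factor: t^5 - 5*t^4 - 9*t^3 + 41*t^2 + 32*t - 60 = (t + 2)*(t^4 - 7*t^3 + 5*t^2 + 31*t - 30) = (t - 3)*(t + 2)*(t^3 - 4*t^2 - 7*t + 10) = (t - 3)*(t - 1)*(t + 2)*(t^2 - 3*t - 10) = (t - 5)*(t - 3)*(t - 1)*(t + 2)*(t + 2)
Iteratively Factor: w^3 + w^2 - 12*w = (w + 4)*(w^2 - 3*w) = w*(w + 4)*(w - 3)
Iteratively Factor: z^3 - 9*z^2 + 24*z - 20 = (z - 5)*(z^2 - 4*z + 4) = (z - 5)*(z - 2)*(z - 2)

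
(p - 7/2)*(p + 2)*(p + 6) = p^3 + 9*p^2/2 - 16*p - 42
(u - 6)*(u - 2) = u^2 - 8*u + 12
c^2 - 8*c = c*(c - 8)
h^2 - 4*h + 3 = (h - 3)*(h - 1)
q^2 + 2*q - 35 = (q - 5)*(q + 7)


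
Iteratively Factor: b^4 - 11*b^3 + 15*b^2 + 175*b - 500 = (b - 5)*(b^3 - 6*b^2 - 15*b + 100) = (b - 5)*(b + 4)*(b^2 - 10*b + 25) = (b - 5)^2*(b + 4)*(b - 5)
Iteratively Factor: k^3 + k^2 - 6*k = (k)*(k^2 + k - 6) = k*(k + 3)*(k - 2)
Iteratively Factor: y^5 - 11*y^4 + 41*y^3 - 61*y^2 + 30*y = (y - 2)*(y^4 - 9*y^3 + 23*y^2 - 15*y) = (y - 3)*(y - 2)*(y^3 - 6*y^2 + 5*y) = (y - 3)*(y - 2)*(y - 1)*(y^2 - 5*y) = (y - 5)*(y - 3)*(y - 2)*(y - 1)*(y)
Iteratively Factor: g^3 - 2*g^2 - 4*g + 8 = (g - 2)*(g^2 - 4) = (g - 2)^2*(g + 2)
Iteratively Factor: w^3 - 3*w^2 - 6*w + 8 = (w - 4)*(w^2 + w - 2) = (w - 4)*(w + 2)*(w - 1)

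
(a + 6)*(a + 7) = a^2 + 13*a + 42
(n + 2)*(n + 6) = n^2 + 8*n + 12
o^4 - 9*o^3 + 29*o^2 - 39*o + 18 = (o - 3)^2*(o - 2)*(o - 1)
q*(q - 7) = q^2 - 7*q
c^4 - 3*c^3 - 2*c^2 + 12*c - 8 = (c - 2)^2*(c - 1)*(c + 2)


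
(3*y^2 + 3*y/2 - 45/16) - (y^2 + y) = 2*y^2 + y/2 - 45/16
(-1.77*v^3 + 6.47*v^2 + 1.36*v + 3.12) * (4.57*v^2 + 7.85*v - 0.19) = -8.0889*v^5 + 15.6734*v^4 + 57.341*v^3 + 23.7051*v^2 + 24.2336*v - 0.5928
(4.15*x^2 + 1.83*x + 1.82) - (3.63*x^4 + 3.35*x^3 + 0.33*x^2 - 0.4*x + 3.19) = -3.63*x^4 - 3.35*x^3 + 3.82*x^2 + 2.23*x - 1.37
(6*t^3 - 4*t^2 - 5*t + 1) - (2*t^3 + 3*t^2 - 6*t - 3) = 4*t^3 - 7*t^2 + t + 4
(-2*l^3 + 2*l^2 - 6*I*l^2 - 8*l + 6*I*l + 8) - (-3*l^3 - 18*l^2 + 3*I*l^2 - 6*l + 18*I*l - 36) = l^3 + 20*l^2 - 9*I*l^2 - 2*l - 12*I*l + 44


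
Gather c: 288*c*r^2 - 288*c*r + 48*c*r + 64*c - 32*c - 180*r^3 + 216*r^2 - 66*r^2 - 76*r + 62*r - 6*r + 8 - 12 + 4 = c*(288*r^2 - 240*r + 32) - 180*r^3 + 150*r^2 - 20*r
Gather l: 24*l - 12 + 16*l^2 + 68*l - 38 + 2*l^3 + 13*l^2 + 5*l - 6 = 2*l^3 + 29*l^2 + 97*l - 56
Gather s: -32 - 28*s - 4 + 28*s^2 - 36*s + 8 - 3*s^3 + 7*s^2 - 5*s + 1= -3*s^3 + 35*s^2 - 69*s - 27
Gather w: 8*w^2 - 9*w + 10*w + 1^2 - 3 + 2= 8*w^2 + w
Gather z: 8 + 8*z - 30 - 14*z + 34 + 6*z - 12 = 0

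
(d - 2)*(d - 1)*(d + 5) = d^3 + 2*d^2 - 13*d + 10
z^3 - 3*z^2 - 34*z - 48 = (z - 8)*(z + 2)*(z + 3)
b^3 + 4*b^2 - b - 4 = (b - 1)*(b + 1)*(b + 4)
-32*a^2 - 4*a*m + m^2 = (-8*a + m)*(4*a + m)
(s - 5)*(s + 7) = s^2 + 2*s - 35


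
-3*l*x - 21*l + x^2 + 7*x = (-3*l + x)*(x + 7)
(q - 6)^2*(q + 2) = q^3 - 10*q^2 + 12*q + 72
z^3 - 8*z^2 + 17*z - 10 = (z - 5)*(z - 2)*(z - 1)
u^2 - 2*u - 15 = (u - 5)*(u + 3)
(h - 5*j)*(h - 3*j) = h^2 - 8*h*j + 15*j^2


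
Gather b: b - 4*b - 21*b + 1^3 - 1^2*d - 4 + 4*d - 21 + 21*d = -24*b + 24*d - 24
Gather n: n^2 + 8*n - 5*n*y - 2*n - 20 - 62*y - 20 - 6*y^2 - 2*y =n^2 + n*(6 - 5*y) - 6*y^2 - 64*y - 40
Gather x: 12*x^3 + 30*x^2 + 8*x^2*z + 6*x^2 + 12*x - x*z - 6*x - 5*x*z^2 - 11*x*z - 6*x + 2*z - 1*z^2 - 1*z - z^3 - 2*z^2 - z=12*x^3 + x^2*(8*z + 36) + x*(-5*z^2 - 12*z) - z^3 - 3*z^2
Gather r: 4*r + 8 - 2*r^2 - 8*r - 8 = -2*r^2 - 4*r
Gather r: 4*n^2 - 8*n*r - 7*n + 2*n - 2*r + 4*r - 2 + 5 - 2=4*n^2 - 5*n + r*(2 - 8*n) + 1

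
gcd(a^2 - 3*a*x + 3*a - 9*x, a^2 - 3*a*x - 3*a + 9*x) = -a + 3*x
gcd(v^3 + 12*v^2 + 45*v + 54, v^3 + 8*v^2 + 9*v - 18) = v^2 + 9*v + 18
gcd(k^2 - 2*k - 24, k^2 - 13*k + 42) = k - 6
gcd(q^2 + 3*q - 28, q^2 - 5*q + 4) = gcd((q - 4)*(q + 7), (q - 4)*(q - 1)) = q - 4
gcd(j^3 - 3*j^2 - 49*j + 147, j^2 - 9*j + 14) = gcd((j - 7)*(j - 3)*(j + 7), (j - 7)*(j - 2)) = j - 7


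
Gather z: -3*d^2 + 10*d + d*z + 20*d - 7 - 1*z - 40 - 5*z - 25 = -3*d^2 + 30*d + z*(d - 6) - 72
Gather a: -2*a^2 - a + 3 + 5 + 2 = -2*a^2 - a + 10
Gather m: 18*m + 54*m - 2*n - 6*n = 72*m - 8*n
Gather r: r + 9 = r + 9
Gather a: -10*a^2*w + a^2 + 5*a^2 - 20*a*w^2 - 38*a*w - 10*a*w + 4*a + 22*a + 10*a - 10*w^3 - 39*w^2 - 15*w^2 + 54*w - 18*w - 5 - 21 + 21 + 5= a^2*(6 - 10*w) + a*(-20*w^2 - 48*w + 36) - 10*w^3 - 54*w^2 + 36*w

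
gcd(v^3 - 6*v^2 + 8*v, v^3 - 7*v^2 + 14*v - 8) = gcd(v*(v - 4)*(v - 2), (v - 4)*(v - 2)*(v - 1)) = v^2 - 6*v + 8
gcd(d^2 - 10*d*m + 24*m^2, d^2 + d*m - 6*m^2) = 1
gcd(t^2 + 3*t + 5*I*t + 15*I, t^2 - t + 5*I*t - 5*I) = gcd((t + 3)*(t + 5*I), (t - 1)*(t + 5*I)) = t + 5*I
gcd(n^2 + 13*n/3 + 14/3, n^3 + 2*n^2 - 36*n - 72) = n + 2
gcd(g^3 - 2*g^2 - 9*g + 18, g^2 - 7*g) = 1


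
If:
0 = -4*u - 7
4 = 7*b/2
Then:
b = 8/7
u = -7/4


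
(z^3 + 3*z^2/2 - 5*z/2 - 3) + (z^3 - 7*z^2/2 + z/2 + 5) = 2*z^3 - 2*z^2 - 2*z + 2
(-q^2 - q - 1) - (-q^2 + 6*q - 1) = -7*q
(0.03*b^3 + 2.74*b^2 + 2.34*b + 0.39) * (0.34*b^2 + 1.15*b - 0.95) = 0.0102*b^5 + 0.9661*b^4 + 3.9181*b^3 + 0.2206*b^2 - 1.7745*b - 0.3705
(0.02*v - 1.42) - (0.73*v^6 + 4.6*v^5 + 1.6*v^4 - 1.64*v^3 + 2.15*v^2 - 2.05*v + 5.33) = -0.73*v^6 - 4.6*v^5 - 1.6*v^4 + 1.64*v^3 - 2.15*v^2 + 2.07*v - 6.75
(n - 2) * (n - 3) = n^2 - 5*n + 6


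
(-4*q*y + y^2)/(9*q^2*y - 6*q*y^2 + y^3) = (-4*q + y)/(9*q^2 - 6*q*y + y^2)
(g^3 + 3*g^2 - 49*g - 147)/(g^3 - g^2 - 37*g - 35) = (g^2 + 10*g + 21)/(g^2 + 6*g + 5)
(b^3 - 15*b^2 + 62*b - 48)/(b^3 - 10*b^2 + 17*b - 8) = (b - 6)/(b - 1)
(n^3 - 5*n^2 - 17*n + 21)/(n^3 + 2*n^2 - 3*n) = (n - 7)/n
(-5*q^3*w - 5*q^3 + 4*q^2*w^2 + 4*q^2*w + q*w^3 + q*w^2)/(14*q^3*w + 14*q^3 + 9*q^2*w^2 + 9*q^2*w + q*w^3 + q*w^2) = (-5*q^2 + 4*q*w + w^2)/(14*q^2 + 9*q*w + w^2)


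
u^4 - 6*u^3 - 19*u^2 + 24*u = u*(u - 8)*(u - 1)*(u + 3)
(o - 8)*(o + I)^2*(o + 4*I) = o^4 - 8*o^3 + 6*I*o^3 - 9*o^2 - 48*I*o^2 + 72*o - 4*I*o + 32*I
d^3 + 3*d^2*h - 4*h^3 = (d - h)*(d + 2*h)^2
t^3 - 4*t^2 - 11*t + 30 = (t - 5)*(t - 2)*(t + 3)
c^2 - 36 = (c - 6)*(c + 6)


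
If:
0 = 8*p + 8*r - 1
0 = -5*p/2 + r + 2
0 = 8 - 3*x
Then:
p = 17/28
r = -27/56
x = 8/3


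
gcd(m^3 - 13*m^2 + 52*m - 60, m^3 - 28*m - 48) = m - 6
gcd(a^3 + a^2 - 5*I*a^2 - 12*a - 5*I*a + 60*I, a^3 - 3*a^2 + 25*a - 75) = a^2 + a*(-3 - 5*I) + 15*I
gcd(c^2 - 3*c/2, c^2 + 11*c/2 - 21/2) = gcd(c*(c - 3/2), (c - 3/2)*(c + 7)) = c - 3/2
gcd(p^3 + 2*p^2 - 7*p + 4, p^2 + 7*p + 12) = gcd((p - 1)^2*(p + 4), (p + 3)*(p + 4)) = p + 4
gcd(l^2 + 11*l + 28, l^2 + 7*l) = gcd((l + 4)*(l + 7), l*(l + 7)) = l + 7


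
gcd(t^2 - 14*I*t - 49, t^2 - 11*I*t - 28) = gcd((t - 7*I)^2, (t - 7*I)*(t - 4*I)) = t - 7*I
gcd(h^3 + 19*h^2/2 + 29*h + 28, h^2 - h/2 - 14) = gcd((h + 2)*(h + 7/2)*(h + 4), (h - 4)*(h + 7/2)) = h + 7/2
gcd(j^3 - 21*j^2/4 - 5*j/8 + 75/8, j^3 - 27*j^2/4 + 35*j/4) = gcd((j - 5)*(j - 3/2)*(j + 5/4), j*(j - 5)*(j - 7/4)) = j - 5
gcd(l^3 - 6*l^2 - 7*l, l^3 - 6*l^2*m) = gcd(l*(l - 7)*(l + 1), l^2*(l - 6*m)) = l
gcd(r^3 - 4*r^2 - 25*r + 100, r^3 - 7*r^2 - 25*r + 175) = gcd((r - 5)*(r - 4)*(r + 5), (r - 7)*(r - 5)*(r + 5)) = r^2 - 25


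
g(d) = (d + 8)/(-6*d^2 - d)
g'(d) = (d + 8)*(12*d + 1)/(-6*d^2 - d)^2 + 1/(-6*d^2 - d)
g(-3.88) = -0.05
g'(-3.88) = -0.04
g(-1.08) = -1.17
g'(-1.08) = -2.53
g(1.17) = -0.98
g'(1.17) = 1.46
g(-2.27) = -0.20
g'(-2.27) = -0.22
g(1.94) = -0.41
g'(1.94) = 0.36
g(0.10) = -50.62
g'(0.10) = 689.84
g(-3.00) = -0.10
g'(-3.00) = -0.09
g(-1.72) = -0.39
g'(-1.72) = -0.54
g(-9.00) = 0.00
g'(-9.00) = 0.00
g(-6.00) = -0.00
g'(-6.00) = -0.00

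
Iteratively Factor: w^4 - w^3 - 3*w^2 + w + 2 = (w - 2)*(w^3 + w^2 - w - 1) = (w - 2)*(w + 1)*(w^2 - 1) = (w - 2)*(w + 1)^2*(w - 1)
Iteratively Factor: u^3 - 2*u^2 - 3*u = (u)*(u^2 - 2*u - 3) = u*(u - 3)*(u + 1)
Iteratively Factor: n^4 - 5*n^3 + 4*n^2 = (n - 4)*(n^3 - n^2) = n*(n - 4)*(n^2 - n) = n*(n - 4)*(n - 1)*(n)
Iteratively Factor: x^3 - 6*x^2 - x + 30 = (x + 2)*(x^2 - 8*x + 15) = (x - 3)*(x + 2)*(x - 5)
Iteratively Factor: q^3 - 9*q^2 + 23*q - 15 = (q - 3)*(q^2 - 6*q + 5) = (q - 3)*(q - 1)*(q - 5)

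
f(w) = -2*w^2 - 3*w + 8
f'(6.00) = -27.00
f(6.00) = -82.00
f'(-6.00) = 21.00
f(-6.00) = -46.00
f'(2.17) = -11.68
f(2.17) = -7.93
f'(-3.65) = 11.60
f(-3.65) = -7.70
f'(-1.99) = 4.96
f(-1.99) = 6.05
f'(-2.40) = 6.60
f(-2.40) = 3.68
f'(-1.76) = 4.04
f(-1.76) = 7.08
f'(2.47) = -12.88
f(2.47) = -11.61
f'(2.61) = -13.44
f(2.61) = -13.45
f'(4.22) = -19.88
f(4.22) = -40.28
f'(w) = -4*w - 3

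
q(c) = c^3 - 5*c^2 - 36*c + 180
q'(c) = 3*c^2 - 10*c - 36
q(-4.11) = 174.07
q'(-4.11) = 55.78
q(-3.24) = 210.14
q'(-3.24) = 27.89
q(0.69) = 153.11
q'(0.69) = -41.47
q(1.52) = 117.24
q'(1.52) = -44.27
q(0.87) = 145.55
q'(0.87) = -42.43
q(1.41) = 122.10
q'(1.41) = -44.14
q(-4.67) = 137.23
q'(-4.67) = 76.13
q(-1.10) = 212.22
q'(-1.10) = -21.37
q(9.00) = 180.00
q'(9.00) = 117.00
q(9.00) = 180.00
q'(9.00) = 117.00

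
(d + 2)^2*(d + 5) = d^3 + 9*d^2 + 24*d + 20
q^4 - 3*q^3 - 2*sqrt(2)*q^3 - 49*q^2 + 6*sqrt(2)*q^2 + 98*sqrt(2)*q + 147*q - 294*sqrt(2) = (q - 7)*(q - 3)*(q + 7)*(q - 2*sqrt(2))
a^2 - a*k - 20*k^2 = (a - 5*k)*(a + 4*k)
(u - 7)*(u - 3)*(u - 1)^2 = u^4 - 12*u^3 + 42*u^2 - 52*u + 21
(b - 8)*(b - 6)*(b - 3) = b^3 - 17*b^2 + 90*b - 144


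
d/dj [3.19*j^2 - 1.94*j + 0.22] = 6.38*j - 1.94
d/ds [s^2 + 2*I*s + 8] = 2*s + 2*I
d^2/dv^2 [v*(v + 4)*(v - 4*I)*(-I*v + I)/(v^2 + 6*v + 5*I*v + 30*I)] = (-2*I*v^6 + v^5*(30 - 36*I) + v^4*(540 - 66*I) + v^3*(3188 + 2166*I) + v^2*(7560 + 11340*I) + v*(21600 + 13320*I) + 26400 - 12960*I)/(v^6 + v^5*(18 + 15*I) + v^4*(33 + 270*I) + v^3*(-1134 + 1495*I) + v^2*(-8100 + 990*I) + v*(-16200 - 13500*I) - 27000*I)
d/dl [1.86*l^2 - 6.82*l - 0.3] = 3.72*l - 6.82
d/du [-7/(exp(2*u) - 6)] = 14*exp(2*u)/(exp(2*u) - 6)^2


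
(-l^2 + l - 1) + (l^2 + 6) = l + 5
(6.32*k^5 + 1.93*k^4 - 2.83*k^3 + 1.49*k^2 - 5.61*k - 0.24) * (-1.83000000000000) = -11.5656*k^5 - 3.5319*k^4 + 5.1789*k^3 - 2.7267*k^2 + 10.2663*k + 0.4392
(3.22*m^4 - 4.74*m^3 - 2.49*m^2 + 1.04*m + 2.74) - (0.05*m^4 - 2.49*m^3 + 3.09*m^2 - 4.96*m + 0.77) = 3.17*m^4 - 2.25*m^3 - 5.58*m^2 + 6.0*m + 1.97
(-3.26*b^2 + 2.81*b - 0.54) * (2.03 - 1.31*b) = 4.2706*b^3 - 10.2989*b^2 + 6.4117*b - 1.0962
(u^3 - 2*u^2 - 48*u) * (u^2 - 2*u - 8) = u^5 - 4*u^4 - 52*u^3 + 112*u^2 + 384*u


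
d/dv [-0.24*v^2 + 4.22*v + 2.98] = 4.22 - 0.48*v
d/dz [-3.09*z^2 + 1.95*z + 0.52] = 1.95 - 6.18*z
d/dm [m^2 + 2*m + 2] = 2*m + 2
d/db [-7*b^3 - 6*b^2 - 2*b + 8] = -21*b^2 - 12*b - 2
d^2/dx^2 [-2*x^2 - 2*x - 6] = -4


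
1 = 1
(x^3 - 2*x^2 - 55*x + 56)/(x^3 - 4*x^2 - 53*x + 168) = (x - 1)/(x - 3)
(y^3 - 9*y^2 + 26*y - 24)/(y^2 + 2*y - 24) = (y^2 - 5*y + 6)/(y + 6)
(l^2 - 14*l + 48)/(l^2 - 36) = (l - 8)/(l + 6)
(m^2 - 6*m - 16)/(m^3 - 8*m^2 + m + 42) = (m - 8)/(m^2 - 10*m + 21)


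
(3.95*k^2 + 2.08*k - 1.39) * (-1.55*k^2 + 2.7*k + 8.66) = -6.1225*k^4 + 7.441*k^3 + 41.9775*k^2 + 14.2598*k - 12.0374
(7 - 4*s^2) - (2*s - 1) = -4*s^2 - 2*s + 8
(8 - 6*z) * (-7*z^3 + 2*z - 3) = 42*z^4 - 56*z^3 - 12*z^2 + 34*z - 24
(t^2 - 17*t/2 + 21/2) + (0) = t^2 - 17*t/2 + 21/2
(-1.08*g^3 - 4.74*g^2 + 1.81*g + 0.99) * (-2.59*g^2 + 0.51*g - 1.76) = 2.7972*g^5 + 11.7258*g^4 - 5.2045*g^3 + 6.7014*g^2 - 2.6807*g - 1.7424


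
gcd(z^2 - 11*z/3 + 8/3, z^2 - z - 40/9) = z - 8/3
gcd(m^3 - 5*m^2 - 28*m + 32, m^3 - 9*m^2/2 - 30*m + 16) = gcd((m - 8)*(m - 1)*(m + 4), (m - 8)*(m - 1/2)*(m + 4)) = m^2 - 4*m - 32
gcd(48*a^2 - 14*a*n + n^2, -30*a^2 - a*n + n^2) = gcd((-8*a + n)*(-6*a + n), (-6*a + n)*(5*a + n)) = 6*a - n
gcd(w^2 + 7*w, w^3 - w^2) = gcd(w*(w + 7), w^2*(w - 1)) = w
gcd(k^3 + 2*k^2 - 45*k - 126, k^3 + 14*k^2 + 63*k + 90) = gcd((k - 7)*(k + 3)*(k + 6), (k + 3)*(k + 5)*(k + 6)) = k^2 + 9*k + 18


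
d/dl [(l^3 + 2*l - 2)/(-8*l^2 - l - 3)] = ((16*l + 1)*(l^3 + 2*l - 2) - (3*l^2 + 2)*(8*l^2 + l + 3))/(8*l^2 + l + 3)^2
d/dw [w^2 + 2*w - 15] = 2*w + 2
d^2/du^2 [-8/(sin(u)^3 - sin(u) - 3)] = 8*(-9*sin(u)^6 + 14*sin(u)^4 - 27*sin(u)^3 - 7*sin(u)^2 + 21*sin(u) + 2)/(sin(u)*cos(u)^2 + 3)^3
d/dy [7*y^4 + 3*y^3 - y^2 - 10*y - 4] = 28*y^3 + 9*y^2 - 2*y - 10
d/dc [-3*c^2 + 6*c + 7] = 6 - 6*c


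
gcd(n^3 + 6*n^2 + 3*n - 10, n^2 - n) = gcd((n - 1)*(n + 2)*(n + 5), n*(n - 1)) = n - 1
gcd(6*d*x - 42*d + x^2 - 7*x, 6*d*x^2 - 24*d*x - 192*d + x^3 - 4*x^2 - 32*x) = 6*d + x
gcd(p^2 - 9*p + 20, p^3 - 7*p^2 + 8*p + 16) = p - 4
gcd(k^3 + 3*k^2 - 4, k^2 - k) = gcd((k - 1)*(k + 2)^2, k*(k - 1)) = k - 1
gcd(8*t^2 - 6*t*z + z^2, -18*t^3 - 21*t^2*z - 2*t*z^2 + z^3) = 1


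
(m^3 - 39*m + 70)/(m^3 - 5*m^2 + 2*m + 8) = (m^2 + 2*m - 35)/(m^2 - 3*m - 4)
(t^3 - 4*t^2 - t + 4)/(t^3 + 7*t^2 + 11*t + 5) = (t^2 - 5*t + 4)/(t^2 + 6*t + 5)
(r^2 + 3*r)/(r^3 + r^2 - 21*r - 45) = r/(r^2 - 2*r - 15)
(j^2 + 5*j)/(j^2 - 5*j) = (j + 5)/(j - 5)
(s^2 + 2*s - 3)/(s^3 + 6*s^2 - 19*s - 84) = (s - 1)/(s^2 + 3*s - 28)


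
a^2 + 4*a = a*(a + 4)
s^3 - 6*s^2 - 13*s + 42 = (s - 7)*(s - 2)*(s + 3)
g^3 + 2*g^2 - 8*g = g*(g - 2)*(g + 4)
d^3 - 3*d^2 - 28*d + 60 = (d - 6)*(d - 2)*(d + 5)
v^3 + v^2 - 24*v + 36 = (v - 3)*(v - 2)*(v + 6)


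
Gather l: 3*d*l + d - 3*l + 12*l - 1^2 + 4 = d + l*(3*d + 9) + 3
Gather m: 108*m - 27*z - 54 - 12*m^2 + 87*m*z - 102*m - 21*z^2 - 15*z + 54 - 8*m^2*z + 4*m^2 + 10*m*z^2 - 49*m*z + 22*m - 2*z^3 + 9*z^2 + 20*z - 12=m^2*(-8*z - 8) + m*(10*z^2 + 38*z + 28) - 2*z^3 - 12*z^2 - 22*z - 12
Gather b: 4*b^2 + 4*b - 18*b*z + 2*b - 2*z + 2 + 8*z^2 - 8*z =4*b^2 + b*(6 - 18*z) + 8*z^2 - 10*z + 2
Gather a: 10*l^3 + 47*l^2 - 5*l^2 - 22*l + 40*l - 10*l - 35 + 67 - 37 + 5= 10*l^3 + 42*l^2 + 8*l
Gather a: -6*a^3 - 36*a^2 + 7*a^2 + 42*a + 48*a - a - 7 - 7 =-6*a^3 - 29*a^2 + 89*a - 14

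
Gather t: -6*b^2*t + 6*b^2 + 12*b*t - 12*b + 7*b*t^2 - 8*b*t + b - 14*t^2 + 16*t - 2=6*b^2 - 11*b + t^2*(7*b - 14) + t*(-6*b^2 + 4*b + 16) - 2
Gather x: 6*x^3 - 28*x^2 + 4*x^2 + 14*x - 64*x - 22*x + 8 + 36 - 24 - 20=6*x^3 - 24*x^2 - 72*x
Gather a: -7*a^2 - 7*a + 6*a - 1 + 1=-7*a^2 - a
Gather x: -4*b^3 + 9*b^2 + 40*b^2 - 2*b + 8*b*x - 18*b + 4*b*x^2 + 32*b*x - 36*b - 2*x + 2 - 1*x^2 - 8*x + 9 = -4*b^3 + 49*b^2 - 56*b + x^2*(4*b - 1) + x*(40*b - 10) + 11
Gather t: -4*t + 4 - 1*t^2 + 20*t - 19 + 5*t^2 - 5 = 4*t^2 + 16*t - 20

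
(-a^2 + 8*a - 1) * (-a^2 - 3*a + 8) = a^4 - 5*a^3 - 31*a^2 + 67*a - 8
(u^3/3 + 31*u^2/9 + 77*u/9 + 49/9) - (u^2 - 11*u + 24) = u^3/3 + 22*u^2/9 + 176*u/9 - 167/9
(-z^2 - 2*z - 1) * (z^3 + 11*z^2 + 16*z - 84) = -z^5 - 13*z^4 - 39*z^3 + 41*z^2 + 152*z + 84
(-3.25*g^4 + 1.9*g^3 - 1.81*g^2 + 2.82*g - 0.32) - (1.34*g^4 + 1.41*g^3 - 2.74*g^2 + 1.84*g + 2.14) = -4.59*g^4 + 0.49*g^3 + 0.93*g^2 + 0.98*g - 2.46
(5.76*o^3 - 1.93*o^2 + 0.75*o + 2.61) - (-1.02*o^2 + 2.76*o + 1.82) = 5.76*o^3 - 0.91*o^2 - 2.01*o + 0.79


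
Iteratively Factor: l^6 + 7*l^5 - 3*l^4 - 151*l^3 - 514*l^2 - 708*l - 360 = (l + 2)*(l^5 + 5*l^4 - 13*l^3 - 125*l^2 - 264*l - 180) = (l - 5)*(l + 2)*(l^4 + 10*l^3 + 37*l^2 + 60*l + 36) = (l - 5)*(l + 2)^2*(l^3 + 8*l^2 + 21*l + 18) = (l - 5)*(l + 2)^2*(l + 3)*(l^2 + 5*l + 6) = (l - 5)*(l + 2)^2*(l + 3)^2*(l + 2)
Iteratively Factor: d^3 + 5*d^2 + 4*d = (d)*(d^2 + 5*d + 4) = d*(d + 1)*(d + 4)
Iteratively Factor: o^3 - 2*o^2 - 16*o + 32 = (o - 4)*(o^2 + 2*o - 8) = (o - 4)*(o - 2)*(o + 4)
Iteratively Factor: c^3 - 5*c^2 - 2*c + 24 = (c - 4)*(c^2 - c - 6) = (c - 4)*(c + 2)*(c - 3)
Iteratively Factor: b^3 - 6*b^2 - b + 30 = (b + 2)*(b^2 - 8*b + 15) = (b - 3)*(b + 2)*(b - 5)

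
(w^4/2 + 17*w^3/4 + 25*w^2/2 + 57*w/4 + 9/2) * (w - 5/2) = w^5/2 + 3*w^4 + 15*w^3/8 - 17*w^2 - 249*w/8 - 45/4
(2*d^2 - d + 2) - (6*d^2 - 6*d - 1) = -4*d^2 + 5*d + 3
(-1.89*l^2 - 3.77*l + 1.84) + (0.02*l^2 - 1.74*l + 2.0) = -1.87*l^2 - 5.51*l + 3.84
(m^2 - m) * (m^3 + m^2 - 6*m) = m^5 - 7*m^3 + 6*m^2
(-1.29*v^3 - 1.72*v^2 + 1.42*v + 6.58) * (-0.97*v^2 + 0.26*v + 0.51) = 1.2513*v^5 + 1.333*v^4 - 2.4825*v^3 - 6.8906*v^2 + 2.435*v + 3.3558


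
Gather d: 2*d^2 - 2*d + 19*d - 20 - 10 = 2*d^2 + 17*d - 30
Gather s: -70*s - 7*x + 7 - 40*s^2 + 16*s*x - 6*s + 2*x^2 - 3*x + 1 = -40*s^2 + s*(16*x - 76) + 2*x^2 - 10*x + 8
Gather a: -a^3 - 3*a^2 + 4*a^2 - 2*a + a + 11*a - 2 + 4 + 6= -a^3 + a^2 + 10*a + 8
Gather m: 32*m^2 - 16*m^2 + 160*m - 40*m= 16*m^2 + 120*m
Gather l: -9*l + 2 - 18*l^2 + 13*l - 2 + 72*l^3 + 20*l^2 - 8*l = 72*l^3 + 2*l^2 - 4*l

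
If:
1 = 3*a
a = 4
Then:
No Solution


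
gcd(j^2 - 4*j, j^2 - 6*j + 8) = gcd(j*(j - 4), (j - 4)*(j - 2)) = j - 4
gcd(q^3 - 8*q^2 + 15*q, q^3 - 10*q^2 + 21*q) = q^2 - 3*q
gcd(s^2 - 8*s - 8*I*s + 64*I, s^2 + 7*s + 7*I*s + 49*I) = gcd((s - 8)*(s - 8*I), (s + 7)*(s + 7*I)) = 1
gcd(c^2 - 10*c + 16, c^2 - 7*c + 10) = c - 2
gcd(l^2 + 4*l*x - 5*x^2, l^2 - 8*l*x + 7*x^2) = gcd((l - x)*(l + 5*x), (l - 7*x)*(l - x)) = -l + x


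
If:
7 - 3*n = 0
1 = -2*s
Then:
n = 7/3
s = -1/2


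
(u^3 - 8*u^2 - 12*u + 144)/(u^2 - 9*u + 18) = (u^2 - 2*u - 24)/(u - 3)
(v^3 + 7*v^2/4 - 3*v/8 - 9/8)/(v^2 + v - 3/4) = (4*v^2 + v - 3)/(2*(2*v - 1))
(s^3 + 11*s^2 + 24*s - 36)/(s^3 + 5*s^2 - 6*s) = (s + 6)/s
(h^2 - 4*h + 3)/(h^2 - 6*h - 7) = (-h^2 + 4*h - 3)/(-h^2 + 6*h + 7)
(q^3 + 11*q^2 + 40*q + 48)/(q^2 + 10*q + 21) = (q^2 + 8*q + 16)/(q + 7)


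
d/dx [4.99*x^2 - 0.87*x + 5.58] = 9.98*x - 0.87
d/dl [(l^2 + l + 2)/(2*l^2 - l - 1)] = (-3*l^2 - 10*l + 1)/(4*l^4 - 4*l^3 - 3*l^2 + 2*l + 1)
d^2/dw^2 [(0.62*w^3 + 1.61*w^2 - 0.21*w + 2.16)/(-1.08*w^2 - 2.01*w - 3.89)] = (-8.88178419700125e-16*w^5 + 7.67962800000001*w^3 - 3.61925999999999*w^2 - 89.718492*w - 51.313348)/(1.259712*w^6 + 7.033392*w^5 + 26.701812*w^4 + 58.787073*w^3 + 96.175971*w^2 + 91.246563*w + 58.863869)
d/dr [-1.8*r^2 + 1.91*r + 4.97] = 1.91 - 3.6*r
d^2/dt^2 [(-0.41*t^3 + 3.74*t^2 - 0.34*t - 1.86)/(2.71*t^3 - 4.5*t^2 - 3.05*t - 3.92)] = (7.105427357601e-15*t^7 + 44.933968*t^6 - 35.3150939999998*t^5 - 5.83083600000003*t^4 + 803.937162*t^3 - 602.343036*t^2 - 273.541656*t + 154.086252)/(19.902511*t^9 - 99.14535*t^8 + 97.433985*t^7 + 45.676884*t^6 + 177.168225*t^5 - 169.31919*t^4 - 226.255793*t^3 - 316.8438*t^2 - 140.60256*t - 60.236288)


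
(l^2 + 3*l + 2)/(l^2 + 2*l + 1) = (l + 2)/(l + 1)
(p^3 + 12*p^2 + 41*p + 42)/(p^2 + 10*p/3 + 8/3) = 3*(p^2 + 10*p + 21)/(3*p + 4)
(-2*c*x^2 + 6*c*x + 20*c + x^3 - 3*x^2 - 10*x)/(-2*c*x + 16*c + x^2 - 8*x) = (x^2 - 3*x - 10)/(x - 8)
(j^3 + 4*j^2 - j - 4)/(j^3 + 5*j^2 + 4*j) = (j - 1)/j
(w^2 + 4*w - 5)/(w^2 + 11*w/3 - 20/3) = 3*(w - 1)/(3*w - 4)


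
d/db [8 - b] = -1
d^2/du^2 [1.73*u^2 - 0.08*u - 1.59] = 3.46000000000000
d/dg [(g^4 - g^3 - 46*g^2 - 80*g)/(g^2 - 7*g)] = 2*(g^3 - 11*g^2 + 7*g + 201)/(g^2 - 14*g + 49)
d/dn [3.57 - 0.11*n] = -0.110000000000000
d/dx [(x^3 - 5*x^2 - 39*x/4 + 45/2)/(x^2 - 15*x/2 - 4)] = (4*x^4 - 60*x^3 + 141*x^2 - 20*x + 831)/(4*x^4 - 60*x^3 + 193*x^2 + 240*x + 64)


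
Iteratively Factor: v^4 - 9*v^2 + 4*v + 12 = (v - 2)*(v^3 + 2*v^2 - 5*v - 6) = (v - 2)*(v + 3)*(v^2 - v - 2) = (v - 2)*(v + 1)*(v + 3)*(v - 2)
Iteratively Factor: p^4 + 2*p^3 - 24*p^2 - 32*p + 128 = (p + 4)*(p^3 - 2*p^2 - 16*p + 32) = (p - 2)*(p + 4)*(p^2 - 16) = (p - 4)*(p - 2)*(p + 4)*(p + 4)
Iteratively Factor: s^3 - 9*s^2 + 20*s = (s - 5)*(s^2 - 4*s) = (s - 5)*(s - 4)*(s)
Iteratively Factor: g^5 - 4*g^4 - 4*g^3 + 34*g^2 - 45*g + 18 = (g - 3)*(g^4 - g^3 - 7*g^2 + 13*g - 6) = (g - 3)*(g + 3)*(g^3 - 4*g^2 + 5*g - 2) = (g - 3)*(g - 1)*(g + 3)*(g^2 - 3*g + 2) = (g - 3)*(g - 2)*(g - 1)*(g + 3)*(g - 1)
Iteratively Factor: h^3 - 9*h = (h - 3)*(h^2 + 3*h) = h*(h - 3)*(h + 3)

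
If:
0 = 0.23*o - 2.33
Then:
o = 10.13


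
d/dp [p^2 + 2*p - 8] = 2*p + 2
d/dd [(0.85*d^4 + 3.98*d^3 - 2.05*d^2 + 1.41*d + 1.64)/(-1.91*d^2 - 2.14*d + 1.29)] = (-3.247*d^5 - 13.0588*d^4 - 12.6484*d^3 + 22.4827*d^2 + 0.9758*d + 5.3285)/(3.6481*d^4 + 8.1748*d^3 - 0.348199999999999*d^2 - 5.5212*d + 1.6641)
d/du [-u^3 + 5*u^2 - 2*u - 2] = -3*u^2 + 10*u - 2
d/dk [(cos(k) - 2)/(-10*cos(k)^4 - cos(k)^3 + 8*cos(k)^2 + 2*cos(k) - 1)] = (-15*(1 - cos(2*k))^2/2 + 53*cos(k)/2 - 23*cos(2*k) + 39*cos(3*k)/2 + 4)*sin(k)/(10*cos(k)^4 + cos(k)^3 - 8*cos(k)^2 - 2*cos(k) + 1)^2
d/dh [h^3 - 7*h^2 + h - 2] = 3*h^2 - 14*h + 1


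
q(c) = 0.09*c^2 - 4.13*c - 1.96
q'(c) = 0.18*c - 4.13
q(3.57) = -15.56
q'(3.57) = -3.49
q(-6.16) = 26.90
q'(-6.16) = -5.24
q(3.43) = -15.07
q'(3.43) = -3.51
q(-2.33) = 8.15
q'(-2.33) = -4.55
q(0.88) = -5.52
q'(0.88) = -3.97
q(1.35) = -7.37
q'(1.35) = -3.89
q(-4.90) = 20.44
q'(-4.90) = -5.01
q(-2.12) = 7.20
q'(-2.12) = -4.51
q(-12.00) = 60.56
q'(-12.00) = -6.29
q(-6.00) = 26.06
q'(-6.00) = -5.21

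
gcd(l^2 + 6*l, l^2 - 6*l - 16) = 1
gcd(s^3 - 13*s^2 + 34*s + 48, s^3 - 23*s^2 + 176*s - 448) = s - 8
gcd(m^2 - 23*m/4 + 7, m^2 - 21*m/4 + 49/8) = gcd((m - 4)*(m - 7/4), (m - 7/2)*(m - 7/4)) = m - 7/4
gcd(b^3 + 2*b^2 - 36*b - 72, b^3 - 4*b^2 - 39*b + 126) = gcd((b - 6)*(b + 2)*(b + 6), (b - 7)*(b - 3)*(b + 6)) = b + 6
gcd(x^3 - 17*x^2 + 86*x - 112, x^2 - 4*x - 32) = x - 8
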